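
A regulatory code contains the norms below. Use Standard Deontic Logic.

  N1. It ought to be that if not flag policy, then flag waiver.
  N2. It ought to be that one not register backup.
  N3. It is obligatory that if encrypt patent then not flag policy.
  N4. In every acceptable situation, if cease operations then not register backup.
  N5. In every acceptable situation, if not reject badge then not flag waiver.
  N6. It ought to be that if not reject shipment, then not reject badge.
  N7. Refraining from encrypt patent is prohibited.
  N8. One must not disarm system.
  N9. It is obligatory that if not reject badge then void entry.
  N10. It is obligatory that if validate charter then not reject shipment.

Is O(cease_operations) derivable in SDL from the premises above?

Premise 4 is O(cease_operations → ¬register_backup); even if O(¬register_backup) held, inferring O(cease_operations) would be affirming the consequent — invalid.
No other premise forces O(cease_operations). An ideal world satisfying every premise can still have cease_operations false, so O(cease_operations) is not derivable.

No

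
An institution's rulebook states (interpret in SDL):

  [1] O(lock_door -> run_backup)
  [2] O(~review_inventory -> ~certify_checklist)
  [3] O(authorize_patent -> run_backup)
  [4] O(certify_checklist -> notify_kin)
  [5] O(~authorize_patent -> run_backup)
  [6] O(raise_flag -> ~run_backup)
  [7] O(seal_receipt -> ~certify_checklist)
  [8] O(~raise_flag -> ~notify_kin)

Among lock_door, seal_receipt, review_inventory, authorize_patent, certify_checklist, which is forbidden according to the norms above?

certify_checklist

By case analysis on authorize_patent: premise 3 gives O(authorize_patent -> run_backup) and premise 5 gives O(~authorize_patent -> run_backup), so O(run_backup) either way.
Premise 6 is O(raise_flag -> ~run_backup); contrapositively O(run_backup -> ~raise_flag). Since O(run_backup) holds, K gives O(~raise_flag).
Applying K to premise 8 (O(~raise_flag -> ~notify_kin)) and O(~raise_flag) yields O(~notify_kin).
The contrapositive of premise 4 (O(certify_checklist -> notify_kin)) is O(~notify_kin -> ~certify_checklist), and O(~notify_kin) is already established, so O(~certify_checklist).
So O(~certify_checklist) holds, i.e. certify_checklist is forbidden. None of the other listed options is forbidden under the premises.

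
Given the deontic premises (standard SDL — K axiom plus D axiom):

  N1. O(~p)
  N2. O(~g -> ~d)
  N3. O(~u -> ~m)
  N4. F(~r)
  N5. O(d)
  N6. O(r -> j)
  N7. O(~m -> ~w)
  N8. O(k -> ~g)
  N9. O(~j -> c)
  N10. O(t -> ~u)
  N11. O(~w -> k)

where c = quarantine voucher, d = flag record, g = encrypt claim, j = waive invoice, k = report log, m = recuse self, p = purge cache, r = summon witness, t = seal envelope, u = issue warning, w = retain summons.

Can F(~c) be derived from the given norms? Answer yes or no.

No

Premise 9 is O(~j -> c), but O(~j) is not derivable from the premises, so it does not yield O(c).
No other premise forces O(c). An ideal world satisfying every premise can still have ~c true, so F(~c) is not derivable.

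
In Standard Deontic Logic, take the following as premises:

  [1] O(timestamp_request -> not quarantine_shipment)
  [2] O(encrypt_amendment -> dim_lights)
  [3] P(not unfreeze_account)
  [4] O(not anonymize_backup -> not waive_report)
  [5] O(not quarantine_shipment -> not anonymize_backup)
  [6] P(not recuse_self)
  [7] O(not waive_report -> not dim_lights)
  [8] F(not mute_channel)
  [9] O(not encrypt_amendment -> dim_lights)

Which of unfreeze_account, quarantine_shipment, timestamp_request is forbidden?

Premises 2 and 9 are O(encrypt_amendment -> dim_lights) and O(not encrypt_amendment -> dim_lights); every ideal world satisfies encrypt_amendment or not encrypt_amendment, so in either case dim_lights holds — hence O(dim_lights).
Premise 7, O(not waive_report -> not dim_lights), contraposes to O(dim_lights -> waive_report); with O(dim_lights) we get O(waive_report).
The contrapositive of premise 4 (O(not anonymize_backup -> not waive_report)) is O(waive_report -> anonymize_backup), and O(waive_report) is already established, so O(anonymize_backup).
Premise 5, O(not quarantine_shipment -> not anonymize_backup), contraposes to O(anonymize_backup -> quarantine_shipment); with O(anonymize_backup) we get O(quarantine_shipment).
The contrapositive of premise 1 (O(timestamp_request -> not quarantine_shipment)) is O(quarantine_shipment -> not timestamp_request), and O(quarantine_shipment) is already established, so O(not timestamp_request).
So O(not timestamp_request) holds, i.e. timestamp_request is forbidden. None of the other listed options is forbidden under the premises.

timestamp_request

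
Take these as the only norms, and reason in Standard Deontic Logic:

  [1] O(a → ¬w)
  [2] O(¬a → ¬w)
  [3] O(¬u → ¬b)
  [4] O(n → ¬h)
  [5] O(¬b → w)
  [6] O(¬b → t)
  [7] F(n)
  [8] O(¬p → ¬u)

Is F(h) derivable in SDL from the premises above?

Premise 4 is O(n → ¬h), but O(n) is not derivable from the premises, so it does not yield O(¬h).
No other premise forces O(¬h). An ideal world satisfying every premise can still have h true, so F(h) is not derivable.

No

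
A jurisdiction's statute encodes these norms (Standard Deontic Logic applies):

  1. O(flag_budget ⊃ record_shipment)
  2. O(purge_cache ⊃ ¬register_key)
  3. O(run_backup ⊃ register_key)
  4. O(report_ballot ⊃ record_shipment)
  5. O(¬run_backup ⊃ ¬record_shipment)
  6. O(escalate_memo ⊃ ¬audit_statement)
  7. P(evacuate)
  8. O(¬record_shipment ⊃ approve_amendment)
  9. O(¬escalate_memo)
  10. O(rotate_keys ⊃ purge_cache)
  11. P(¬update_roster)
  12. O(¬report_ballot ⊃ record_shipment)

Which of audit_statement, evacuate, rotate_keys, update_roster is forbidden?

Premises 4 and 12 cover both cases: O(report_ballot ⊃ record_shipment) and O(¬report_ballot ⊃ record_shipment). Since report_ballot ∨ ¬report_ballot is a tautology, O(record_shipment) follows.
Premise 5 is O(¬run_backup ⊃ ¬record_shipment); contrapositively O(record_shipment ⊃ run_backup). Since O(record_shipment) holds, K gives O(run_backup).
Applying K to premise 3 (O(run_backup ⊃ register_key)) and O(run_backup) yields O(register_key).
Premise 2, O(purge_cache ⊃ ¬register_key), contraposes to O(register_key ⊃ ¬purge_cache); with O(register_key) we get O(¬purge_cache).
Premise 10 is O(rotate_keys ⊃ purge_cache); contrapositively O(¬purge_cache ⊃ ¬rotate_keys). Since O(¬purge_cache) holds, K gives O(¬rotate_keys).
So O(¬rotate_keys) holds, i.e. rotate_keys is forbidden. None of the other listed options is forbidden under the premises.

rotate_keys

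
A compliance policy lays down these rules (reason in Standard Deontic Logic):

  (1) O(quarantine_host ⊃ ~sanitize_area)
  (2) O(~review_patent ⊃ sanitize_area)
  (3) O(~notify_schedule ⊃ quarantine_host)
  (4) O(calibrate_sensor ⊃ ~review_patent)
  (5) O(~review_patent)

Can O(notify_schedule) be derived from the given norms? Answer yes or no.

Premise 5 states O(~review_patent) outright.
From O(~review_patent) and premise 2, O(~review_patent ⊃ sanitize_area), we obtain O(sanitize_area).
The contrapositive of premise 1 (O(quarantine_host ⊃ ~sanitize_area)) is O(sanitize_area ⊃ ~quarantine_host), and O(sanitize_area) is already established, so O(~quarantine_host).
Premise 3, O(~notify_schedule ⊃ quarantine_host), contraposes to O(~quarantine_host ⊃ notify_schedule); with O(~quarantine_host) we get O(notify_schedule).
Premise 4 does not contribute to this derivation.
So O(notify_schedule) follows.

Yes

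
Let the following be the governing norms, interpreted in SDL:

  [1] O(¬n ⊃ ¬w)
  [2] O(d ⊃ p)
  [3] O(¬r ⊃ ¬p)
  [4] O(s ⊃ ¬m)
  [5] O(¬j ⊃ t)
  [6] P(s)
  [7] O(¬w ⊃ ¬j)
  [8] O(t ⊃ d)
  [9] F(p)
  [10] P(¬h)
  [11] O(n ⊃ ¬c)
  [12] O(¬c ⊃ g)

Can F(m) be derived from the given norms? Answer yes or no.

No

Premise 4 is O(s ⊃ ¬m), but O(s) is not derivable from the premises (the permission P(s) asserts only ¬O(¬s), not O(s)), so it does not yield O(¬m).
No other premise forces O(¬m). An ideal world satisfying every premise can still have m true, so F(m) is not derivable.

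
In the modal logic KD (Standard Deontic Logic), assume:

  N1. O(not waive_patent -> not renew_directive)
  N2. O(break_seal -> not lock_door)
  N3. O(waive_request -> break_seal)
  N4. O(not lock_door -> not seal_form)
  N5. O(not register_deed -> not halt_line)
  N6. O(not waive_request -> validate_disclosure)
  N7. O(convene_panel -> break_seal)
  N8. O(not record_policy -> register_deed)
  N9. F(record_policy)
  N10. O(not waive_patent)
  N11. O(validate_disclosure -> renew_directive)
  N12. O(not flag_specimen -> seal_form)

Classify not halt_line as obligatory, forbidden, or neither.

Neither

Premise 5 is O(not register_deed -> not halt_line), but O(not register_deed) is not derivable from the premises, so it does not yield O(not halt_line).
No premise or chain of K-axiom applications forces O(not halt_line), and none forces O(halt_line). So not halt_line is neither obligatory nor forbidden under these norms.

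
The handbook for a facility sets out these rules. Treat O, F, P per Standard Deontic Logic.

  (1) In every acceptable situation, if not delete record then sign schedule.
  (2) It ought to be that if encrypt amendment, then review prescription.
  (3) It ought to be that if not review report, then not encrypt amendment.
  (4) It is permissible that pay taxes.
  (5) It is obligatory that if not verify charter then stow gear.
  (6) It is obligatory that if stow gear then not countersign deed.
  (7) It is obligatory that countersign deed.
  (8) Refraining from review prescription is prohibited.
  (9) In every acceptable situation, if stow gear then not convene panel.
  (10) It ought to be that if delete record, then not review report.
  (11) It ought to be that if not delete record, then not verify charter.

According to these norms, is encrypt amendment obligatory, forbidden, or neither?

From premise 7 we have O(countersign_deed).
Premise 6 is O(stow_gear → ¬countersign_deed); contrapositively O(countersign_deed → ¬stow_gear). Since O(countersign_deed) holds, K gives O(¬stow_gear).
Premise 5 is O(¬verify_charter → stow_gear); contrapositively O(¬stow_gear → verify_charter). Since O(¬stow_gear) holds, K gives O(verify_charter).
Premise 11, O(¬delete_record → ¬verify_charter), contraposes to O(verify_charter → delete_record); with O(verify_charter) we get O(delete_record).
With premise 10, O(delete_record → ¬review_report), the K-axiom yields O(¬review_report).
With premise 3, O(¬review_report → ¬encrypt_amendment), the K-axiom yields O(¬encrypt_amendment).
Premises 1, 2, 4, 8, 9 do not contribute to this derivation.
Thus O(¬encrypt_amendment), which is F(encrypt_amendment): encrypt_amendment is forbidden.

Forbidden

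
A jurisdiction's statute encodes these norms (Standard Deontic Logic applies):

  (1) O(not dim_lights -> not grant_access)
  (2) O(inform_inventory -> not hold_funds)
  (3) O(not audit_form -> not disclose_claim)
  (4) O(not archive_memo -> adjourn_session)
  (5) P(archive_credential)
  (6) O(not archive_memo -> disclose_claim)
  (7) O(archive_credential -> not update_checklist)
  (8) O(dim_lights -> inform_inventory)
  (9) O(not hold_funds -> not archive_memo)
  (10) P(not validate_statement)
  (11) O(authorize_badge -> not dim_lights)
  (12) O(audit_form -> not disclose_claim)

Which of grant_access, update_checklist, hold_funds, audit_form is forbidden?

By case analysis on not audit_form: premise 3 gives O(not audit_form -> not disclose_claim) and premise 12 gives O(audit_form -> not disclose_claim), so O(not disclose_claim) either way.
Premise 6, O(not archive_memo -> disclose_claim), contraposes to O(not disclose_claim -> archive_memo); with O(not disclose_claim) we get O(archive_memo).
Premise 9 is O(not hold_funds -> not archive_memo); contrapositively O(archive_memo -> hold_funds). Since O(archive_memo) holds, K gives O(hold_funds).
The contrapositive of premise 2 (O(inform_inventory -> not hold_funds)) is O(hold_funds -> not inform_inventory), and O(hold_funds) is already established, so O(not inform_inventory).
The contrapositive of premise 8 (O(dim_lights -> inform_inventory)) is O(not inform_inventory -> not dim_lights), and O(not inform_inventory) is already established, so O(not dim_lights).
With premise 1, O(not dim_lights -> not grant_access), the K-axiom yields O(not grant_access).
So O(not grant_access) holds, i.e. grant_access is forbidden. None of the other listed options is forbidden under the premises.

grant_access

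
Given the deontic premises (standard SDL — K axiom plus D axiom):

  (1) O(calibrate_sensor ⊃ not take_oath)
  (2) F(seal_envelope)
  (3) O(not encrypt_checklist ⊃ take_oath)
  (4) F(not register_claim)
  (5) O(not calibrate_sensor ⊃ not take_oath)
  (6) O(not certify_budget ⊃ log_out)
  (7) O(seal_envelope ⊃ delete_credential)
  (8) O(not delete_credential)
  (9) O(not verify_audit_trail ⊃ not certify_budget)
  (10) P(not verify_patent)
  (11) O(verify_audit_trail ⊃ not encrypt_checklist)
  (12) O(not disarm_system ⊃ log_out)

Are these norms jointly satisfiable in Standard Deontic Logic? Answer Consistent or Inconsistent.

Premise 7 is O(seal_envelope ⊃ delete_credential), but O(seal_envelope) is not derivable from the premises, so it does not yield O(delete_credential).
So O(delete_credential) is not derivable, and the apparent clash with O(not delete_credential) does not arise.
A world satisfying every obligation exists (e.g. calibrate_sensor=false, certify_budget=false, delete_credential=false, disarm_system=false, encrypt_checklist=true, log_out=true, register_claim=true, seal_envelope=false, take_oath=false, verify_audit_trail=false, verify_patent=false); no atom is both obligatory and forbidden, so the set is consistent.

Consistent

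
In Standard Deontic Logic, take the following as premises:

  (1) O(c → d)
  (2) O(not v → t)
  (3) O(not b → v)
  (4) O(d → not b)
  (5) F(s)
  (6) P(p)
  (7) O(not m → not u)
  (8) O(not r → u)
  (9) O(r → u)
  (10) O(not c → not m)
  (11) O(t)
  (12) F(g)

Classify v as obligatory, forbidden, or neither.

Obligatory

Premises 9 and 8 are O(r → u) and O(not r → u); every ideal world satisfies r or not r, so in either case u holds — hence O(u).
The contrapositive of premise 7 (O(not m → not u)) is O(u → m), and O(u) is already established, so O(m).
Premise 10 is O(not c → not m); contrapositively O(m → c). Since O(m) holds, K gives O(c).
Applying K to premise 1 (O(c → d)) and O(c) yields O(d).
With premise 4, O(d → not b), the K-axiom yields O(not b).
Applying K to premise 3 (O(not b → v)) and O(not b) yields O(v).
Premises 2, 5, 6, 11, 12 do not contribute to this derivation.
Hence v is obligatory.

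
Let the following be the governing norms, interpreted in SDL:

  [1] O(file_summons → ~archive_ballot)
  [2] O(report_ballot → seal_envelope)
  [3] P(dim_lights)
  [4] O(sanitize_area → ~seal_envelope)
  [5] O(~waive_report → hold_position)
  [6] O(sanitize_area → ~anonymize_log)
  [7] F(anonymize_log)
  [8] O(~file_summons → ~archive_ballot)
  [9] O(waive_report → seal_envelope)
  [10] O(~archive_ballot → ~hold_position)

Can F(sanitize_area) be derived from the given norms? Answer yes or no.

Yes

Premises 1 and 8 are O(file_summons → ~archive_ballot) and O(~file_summons → ~archive_ballot); every ideal world satisfies file_summons or ~file_summons, so in either case ~archive_ballot holds — hence O(~archive_ballot).
With premise 10, O(~archive_ballot → ~hold_position), the K-axiom yields O(~hold_position).
Premise 5, O(~waive_report → hold_position), contraposes to O(~hold_position → waive_report); with O(~hold_position) we get O(waive_report).
From O(waive_report) and premise 9, O(waive_report → seal_envelope), we obtain O(seal_envelope).
Premise 4 is O(sanitize_area → ~seal_envelope); contrapositively O(seal_envelope → ~sanitize_area). Since O(seal_envelope) holds, K gives O(~sanitize_area).
Premises 2, 3, 6, 7 do not contribute to this derivation.
So O(~sanitize_area) holds, i.e. F(sanitize_area). The claim follows.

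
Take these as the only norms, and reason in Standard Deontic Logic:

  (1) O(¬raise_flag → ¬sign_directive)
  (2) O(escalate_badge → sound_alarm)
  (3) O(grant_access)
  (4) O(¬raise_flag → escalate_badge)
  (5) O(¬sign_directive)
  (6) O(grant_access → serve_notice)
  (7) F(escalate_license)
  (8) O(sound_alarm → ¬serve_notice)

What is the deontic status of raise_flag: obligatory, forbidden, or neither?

Obligatory

Premise 3 gives O(grant_access).
With premise 6, O(grant_access → serve_notice), the K-axiom yields O(serve_notice).
Premise 8 is O(sound_alarm → ¬serve_notice); contrapositively O(serve_notice → ¬sound_alarm). Since O(serve_notice) holds, K gives O(¬sound_alarm).
Premise 2, O(escalate_badge → sound_alarm), contraposes to O(¬sound_alarm → ¬escalate_badge); with O(¬sound_alarm) we get O(¬escalate_badge).
The contrapositive of premise 4 (O(¬raise_flag → escalate_badge)) is O(¬escalate_badge → raise_flag), and O(¬escalate_badge) is already established, so O(raise_flag).
Premises 1, 5, 7 do not contribute to this derivation.
Hence raise_flag is obligatory.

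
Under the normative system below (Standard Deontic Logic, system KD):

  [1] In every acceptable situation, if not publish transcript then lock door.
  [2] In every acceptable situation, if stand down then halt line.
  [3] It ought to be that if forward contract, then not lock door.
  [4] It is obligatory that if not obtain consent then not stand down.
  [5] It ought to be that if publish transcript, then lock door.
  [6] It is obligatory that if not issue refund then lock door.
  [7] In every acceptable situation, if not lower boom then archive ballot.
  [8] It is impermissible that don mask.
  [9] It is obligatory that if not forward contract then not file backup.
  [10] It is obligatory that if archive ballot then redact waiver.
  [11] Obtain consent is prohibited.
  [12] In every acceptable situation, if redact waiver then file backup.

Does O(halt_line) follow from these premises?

Premise 2 is O(stand_down → halt_line), but O(stand_down) is not derivable from the premises, so it does not yield O(halt_line).
No other premise forces O(halt_line). An ideal world satisfying every premise can still have halt_line false, so O(halt_line) is not derivable.

No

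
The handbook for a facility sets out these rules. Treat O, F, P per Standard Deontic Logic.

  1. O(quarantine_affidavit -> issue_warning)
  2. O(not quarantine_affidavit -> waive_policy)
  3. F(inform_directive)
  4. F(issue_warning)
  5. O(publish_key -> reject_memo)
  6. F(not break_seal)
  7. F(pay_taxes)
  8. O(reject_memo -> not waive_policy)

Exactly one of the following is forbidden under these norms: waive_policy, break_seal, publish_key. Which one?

Premise 4, F(issue_warning), is equivalent to O(not issue_warning).
Premise 1, O(quarantine_affidavit -> issue_warning), contraposes to O(not issue_warning -> not quarantine_affidavit); with O(not issue_warning) we get O(not quarantine_affidavit).
Applying K to premise 2 (O(not quarantine_affidavit -> waive_policy)) and O(not quarantine_affidavit) yields O(waive_policy).
The contrapositive of premise 8 (O(reject_memo -> not waive_policy)) is O(waive_policy -> not reject_memo), and O(waive_policy) is already established, so O(not reject_memo).
Premise 5, O(publish_key -> reject_memo), contraposes to O(not reject_memo -> not publish_key); with O(not reject_memo) we get O(not publish_key).
So O(not publish_key) holds, i.e. publish_key is forbidden. None of the other listed options is forbidden under the premises.

publish_key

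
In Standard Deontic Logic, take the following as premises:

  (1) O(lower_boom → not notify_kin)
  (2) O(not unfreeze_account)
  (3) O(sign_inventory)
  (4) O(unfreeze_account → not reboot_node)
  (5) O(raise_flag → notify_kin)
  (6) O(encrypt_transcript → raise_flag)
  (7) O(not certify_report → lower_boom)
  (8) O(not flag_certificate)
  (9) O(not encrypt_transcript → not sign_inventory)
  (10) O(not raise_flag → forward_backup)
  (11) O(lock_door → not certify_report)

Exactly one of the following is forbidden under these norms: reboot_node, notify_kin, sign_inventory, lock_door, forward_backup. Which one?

Premise 3 states O(sign_inventory) outright.
The contrapositive of premise 9 (O(not encrypt_transcript → not sign_inventory)) is O(sign_inventory → encrypt_transcript), and O(sign_inventory) is already established, so O(encrypt_transcript).
From O(encrypt_transcript) and premise 6, O(encrypt_transcript → raise_flag), we obtain O(raise_flag).
With premise 5, O(raise_flag → notify_kin), the K-axiom yields O(notify_kin).
The contrapositive of premise 1 (O(lower_boom → not notify_kin)) is O(notify_kin → not lower_boom), and O(notify_kin) is already established, so O(not lower_boom).
Premise 7, O(not certify_report → lower_boom), contraposes to O(not lower_boom → certify_report); with O(not lower_boom) we get O(certify_report).
The contrapositive of premise 11 (O(lock_door → not certify_report)) is O(certify_report → not lock_door), and O(certify_report) is already established, so O(not lock_door).
So O(not lock_door) holds, i.e. lock_door is forbidden. None of the other listed options is forbidden under the premises.

lock_door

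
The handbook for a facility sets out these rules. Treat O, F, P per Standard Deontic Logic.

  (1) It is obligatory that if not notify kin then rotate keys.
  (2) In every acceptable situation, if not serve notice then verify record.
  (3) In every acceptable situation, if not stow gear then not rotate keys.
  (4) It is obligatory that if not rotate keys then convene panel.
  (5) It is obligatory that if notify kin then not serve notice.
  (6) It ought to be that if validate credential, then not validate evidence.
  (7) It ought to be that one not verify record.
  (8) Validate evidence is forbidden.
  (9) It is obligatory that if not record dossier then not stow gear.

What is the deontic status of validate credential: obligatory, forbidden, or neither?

Premise 6 is O(validate_credential → ¬validate_evidence); even if O(¬validate_evidence) held, inferring O(validate_credential) would be affirming the consequent — invalid.
No premise or chain of K-axiom applications forces O(validate_credential), and none forces O(¬validate_credential). So validate_credential is neither obligatory nor forbidden under these norms.

Neither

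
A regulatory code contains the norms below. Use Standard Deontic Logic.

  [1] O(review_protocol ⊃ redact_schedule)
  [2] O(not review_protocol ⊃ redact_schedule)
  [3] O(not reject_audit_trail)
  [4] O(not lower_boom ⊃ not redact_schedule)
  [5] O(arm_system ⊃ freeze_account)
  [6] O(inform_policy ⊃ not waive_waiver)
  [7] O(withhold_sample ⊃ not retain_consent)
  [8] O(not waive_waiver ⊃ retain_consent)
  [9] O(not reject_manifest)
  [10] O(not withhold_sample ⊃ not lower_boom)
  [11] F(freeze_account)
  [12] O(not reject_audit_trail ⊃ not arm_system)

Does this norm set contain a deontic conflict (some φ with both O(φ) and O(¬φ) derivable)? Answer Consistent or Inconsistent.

Premise 5 is O(arm_system ⊃ freeze_account), but O(arm_system) is not derivable from the premises, so it does not yield O(freeze_account).
So O(freeze_account) is not derivable, and the apparent clash with O(not freeze_account) does not arise.
A world satisfying every obligation exists (e.g. arm_system=false, freeze_account=false, inform_policy=false, lower_boom=true, redact_schedule=true, reject_audit_trail=false, reject_manifest=false, retain_consent=false, review_protocol=false, waive_waiver=true, withhold_sample=true); no atom is both obligatory and forbidden, so the set is consistent.

Consistent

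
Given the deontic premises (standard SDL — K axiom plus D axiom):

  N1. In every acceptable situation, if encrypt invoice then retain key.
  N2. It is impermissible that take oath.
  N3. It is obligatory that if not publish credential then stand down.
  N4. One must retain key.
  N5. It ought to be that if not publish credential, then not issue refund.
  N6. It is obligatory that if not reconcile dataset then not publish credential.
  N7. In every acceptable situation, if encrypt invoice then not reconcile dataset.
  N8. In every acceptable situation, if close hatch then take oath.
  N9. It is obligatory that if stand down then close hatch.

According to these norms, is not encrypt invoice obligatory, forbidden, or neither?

Obligatory

Premise 2 is F(take_oath), i.e. O(¬take_oath).
Premise 8 is O(close_hatch → take_oath); contrapositively O(¬take_oath → ¬close_hatch). Since O(¬take_oath) holds, K gives O(¬close_hatch).
Premise 9 is O(stand_down → close_hatch); contrapositively O(¬close_hatch → ¬stand_down). Since O(¬close_hatch) holds, K gives O(¬stand_down).
Premise 3, O(¬publish_credential → stand_down), contraposes to O(¬stand_down → publish_credential); with O(¬stand_down) we get O(publish_credential).
The contrapositive of premise 6 (O(¬reconcile_dataset → ¬publish_credential)) is O(publish_credential → reconcile_dataset), and O(publish_credential) is already established, so O(reconcile_dataset).
Premise 7, O(encrypt_invoice → ¬reconcile_dataset), contraposes to O(reconcile_dataset → ¬encrypt_invoice); with O(reconcile_dataset) we get O(¬encrypt_invoice).
Premises 1, 4, 5 do not contribute to this derivation.
Hence ¬encrypt_invoice is obligatory.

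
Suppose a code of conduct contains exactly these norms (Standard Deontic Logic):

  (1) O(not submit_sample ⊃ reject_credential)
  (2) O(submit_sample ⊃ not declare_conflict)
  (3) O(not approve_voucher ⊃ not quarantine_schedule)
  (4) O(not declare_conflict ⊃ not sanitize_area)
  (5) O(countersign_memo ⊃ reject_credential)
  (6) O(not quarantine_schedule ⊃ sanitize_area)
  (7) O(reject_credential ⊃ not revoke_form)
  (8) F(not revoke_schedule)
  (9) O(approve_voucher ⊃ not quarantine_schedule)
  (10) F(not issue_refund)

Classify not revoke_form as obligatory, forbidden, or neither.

Obligatory

Premises 9 and 3 cover both cases: O(approve_voucher ⊃ not quarantine_schedule) and O(not approve_voucher ⊃ not quarantine_schedule). Since approve_voucher ∨ not approve_voucher is a tautology, O(not quarantine_schedule) follows.
Premise 6 is O(not quarantine_schedule ⊃ sanitize_area); since O(not quarantine_schedule), deontic closure gives O(sanitize_area).
Premise 4 is O(not declare_conflict ⊃ not sanitize_area); contrapositively O(sanitize_area ⊃ declare_conflict). Since O(sanitize_area) holds, K gives O(declare_conflict).
Premise 2 is O(submit_sample ⊃ not declare_conflict); contrapositively O(declare_conflict ⊃ not submit_sample). Since O(declare_conflict) holds, K gives O(not submit_sample).
Premise 1 is O(not submit_sample ⊃ reject_credential); since O(not submit_sample), deontic closure gives O(reject_credential).
From O(reject_credential) and premise 7, O(reject_credential ⊃ not revoke_form), we obtain O(not revoke_form).
Premises 5, 8, 10 do not contribute to this derivation.
Hence not revoke_form is obligatory.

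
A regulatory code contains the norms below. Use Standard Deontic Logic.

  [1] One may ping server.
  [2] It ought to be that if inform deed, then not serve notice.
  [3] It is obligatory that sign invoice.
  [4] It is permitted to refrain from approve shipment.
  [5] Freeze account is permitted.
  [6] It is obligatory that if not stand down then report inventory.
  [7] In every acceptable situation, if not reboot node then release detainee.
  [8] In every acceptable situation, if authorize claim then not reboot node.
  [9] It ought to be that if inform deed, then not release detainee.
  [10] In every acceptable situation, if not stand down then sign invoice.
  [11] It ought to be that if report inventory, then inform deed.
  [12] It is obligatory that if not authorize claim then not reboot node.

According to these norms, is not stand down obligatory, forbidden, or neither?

Forbidden

Premises 8 and 12 are O(authorize_claim → ¬reboot_node) and O(¬authorize_claim → ¬reboot_node); every ideal world satisfies authorize_claim or ¬authorize_claim, so in either case ¬reboot_node holds — hence O(¬reboot_node).
From O(¬reboot_node) and premise 7, O(¬reboot_node → release_detainee), we obtain O(release_detainee).
The contrapositive of premise 9 (O(inform_deed → ¬release_detainee)) is O(release_detainee → ¬inform_deed), and O(release_detainee) is already established, so O(¬inform_deed).
Premise 11 is O(report_inventory → inform_deed); contrapositively O(¬inform_deed → ¬report_inventory). Since O(¬inform_deed) holds, K gives O(¬report_inventory).
Premise 6, O(¬stand_down → report_inventory), contraposes to O(¬report_inventory → stand_down); with O(¬report_inventory) we get O(stand_down).
Premises 1, 2, 3, 4, 5, 10 do not contribute to this derivation.
Thus O(stand_down), which is F(¬stand_down): ¬stand_down is forbidden.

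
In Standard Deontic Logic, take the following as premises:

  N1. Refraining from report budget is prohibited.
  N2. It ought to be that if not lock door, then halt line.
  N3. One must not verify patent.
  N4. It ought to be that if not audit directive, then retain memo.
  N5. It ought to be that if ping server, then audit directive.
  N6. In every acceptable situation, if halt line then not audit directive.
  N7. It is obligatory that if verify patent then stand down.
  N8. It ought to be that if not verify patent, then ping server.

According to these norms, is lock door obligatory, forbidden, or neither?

Premise 3, F(verify_patent), is equivalent to O(¬verify_patent).
Applying K to premise 8 (O(¬verify_patent → ping_server)) and O(¬verify_patent) yields O(ping_server).
From O(ping_server) and premise 5, O(ping_server → audit_directive), we obtain O(audit_directive).
Premise 6, O(halt_line → ¬audit_directive), contraposes to O(audit_directive → ¬halt_line); with O(audit_directive) we get O(¬halt_line).
Premise 2 is O(¬lock_door → halt_line); contrapositively O(¬halt_line → lock_door). Since O(¬halt_line) holds, K gives O(lock_door).
Premises 1, 4, 7 do not contribute to this derivation.
Hence lock_door is obligatory.

Obligatory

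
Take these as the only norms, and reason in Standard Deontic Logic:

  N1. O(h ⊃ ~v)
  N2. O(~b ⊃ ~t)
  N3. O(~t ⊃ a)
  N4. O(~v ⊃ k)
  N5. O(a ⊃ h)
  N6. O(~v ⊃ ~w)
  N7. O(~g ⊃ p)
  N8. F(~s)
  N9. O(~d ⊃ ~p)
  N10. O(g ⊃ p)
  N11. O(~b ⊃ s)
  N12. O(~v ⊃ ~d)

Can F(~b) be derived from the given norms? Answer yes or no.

By case analysis on g: premise 10 gives O(g ⊃ p) and premise 7 gives O(~g ⊃ p), so O(p) either way.
Premise 9 is O(~d ⊃ ~p); contrapositively O(p ⊃ d). Since O(p) holds, K gives O(d).
Premise 12 is O(~v ⊃ ~d); contrapositively O(d ⊃ v). Since O(d) holds, K gives O(v).
Premise 1, O(h ⊃ ~v), contraposes to O(v ⊃ ~h); with O(v) we get O(~h).
Premise 5, O(a ⊃ h), contraposes to O(~h ⊃ ~a); with O(~h) we get O(~a).
The contrapositive of premise 3 (O(~t ⊃ a)) is O(~a ⊃ t), and O(~a) is already established, so O(t).
The contrapositive of premise 2 (O(~b ⊃ ~t)) is O(t ⊃ b), and O(t) is already established, so O(b).
Premises 4, 6, 8, 11 do not contribute to this derivation.
So O(b) holds, i.e. F(~b). The claim follows.

Yes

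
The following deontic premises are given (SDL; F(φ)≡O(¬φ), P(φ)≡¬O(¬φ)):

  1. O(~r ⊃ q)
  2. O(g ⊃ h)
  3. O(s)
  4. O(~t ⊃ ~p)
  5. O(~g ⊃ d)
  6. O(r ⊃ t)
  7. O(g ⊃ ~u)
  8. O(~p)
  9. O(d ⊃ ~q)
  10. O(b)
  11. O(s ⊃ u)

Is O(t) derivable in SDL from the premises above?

Premise 3 states O(s) outright.
From O(s) and premise 11, O(s ⊃ u), we obtain O(u).
Premise 7 is O(g ⊃ ~u); contrapositively O(u ⊃ ~g). Since O(u) holds, K gives O(~g).
Applying K to premise 5 (O(~g ⊃ d)) and O(~g) yields O(d).
Premise 9 is O(d ⊃ ~q); since O(d), deontic closure gives O(~q).
The contrapositive of premise 1 (O(~r ⊃ q)) is O(~q ⊃ r), and O(~q) is already established, so O(r).
Premise 6 is O(r ⊃ t); since O(r), deontic closure gives O(t).
Premises 2, 4, 8, 10 do not contribute to this derivation.
So O(t) follows.

Yes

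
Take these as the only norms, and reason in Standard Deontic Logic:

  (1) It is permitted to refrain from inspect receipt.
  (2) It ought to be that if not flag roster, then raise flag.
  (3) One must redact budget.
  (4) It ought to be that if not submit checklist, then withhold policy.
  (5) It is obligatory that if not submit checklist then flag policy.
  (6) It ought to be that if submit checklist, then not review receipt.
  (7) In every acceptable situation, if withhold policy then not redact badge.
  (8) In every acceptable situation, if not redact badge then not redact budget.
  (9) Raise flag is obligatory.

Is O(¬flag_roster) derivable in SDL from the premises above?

No

Premise 2 is O(¬flag_roster → raise_flag); even if O(raise_flag) held, inferring O(¬flag_roster) would be affirming the consequent — invalid.
No other premise forces O(¬flag_roster). An ideal world satisfying every premise can still have ¬flag_roster false, so O(¬flag_roster) is not derivable.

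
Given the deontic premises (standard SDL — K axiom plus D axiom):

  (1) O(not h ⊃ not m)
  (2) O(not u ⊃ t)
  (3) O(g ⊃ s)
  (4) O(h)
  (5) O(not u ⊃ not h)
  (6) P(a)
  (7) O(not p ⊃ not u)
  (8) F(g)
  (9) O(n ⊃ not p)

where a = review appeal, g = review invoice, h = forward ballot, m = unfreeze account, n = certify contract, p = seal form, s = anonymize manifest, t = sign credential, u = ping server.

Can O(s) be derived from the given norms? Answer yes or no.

No

Premise 3 is O(g ⊃ s), but O(g) is not derivable from the premises, so it does not yield O(s).
No other premise forces O(s). An ideal world satisfying every premise can still have s false, so O(s) is not derivable.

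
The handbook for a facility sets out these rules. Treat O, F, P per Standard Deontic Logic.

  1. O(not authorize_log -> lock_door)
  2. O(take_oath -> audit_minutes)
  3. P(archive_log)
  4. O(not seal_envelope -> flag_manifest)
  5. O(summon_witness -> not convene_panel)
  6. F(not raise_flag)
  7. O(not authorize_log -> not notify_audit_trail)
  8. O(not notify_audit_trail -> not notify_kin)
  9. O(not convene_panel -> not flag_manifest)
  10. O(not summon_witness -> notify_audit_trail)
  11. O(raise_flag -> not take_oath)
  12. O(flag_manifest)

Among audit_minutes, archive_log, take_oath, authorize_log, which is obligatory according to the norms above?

authorize_log

Premise 12 gives O(flag_manifest).
The contrapositive of premise 9 (O(not convene_panel -> not flag_manifest)) is O(flag_manifest -> convene_panel), and O(flag_manifest) is already established, so O(convene_panel).
Premise 5 is O(summon_witness -> not convene_panel); contrapositively O(convene_panel -> not summon_witness). Since O(convene_panel) holds, K gives O(not summon_witness).
With premise 10, O(not summon_witness -> notify_audit_trail), the K-axiom yields O(notify_audit_trail).
Premise 7, O(not authorize_log -> not notify_audit_trail), contraposes to O(notify_audit_trail -> authorize_log); with O(notify_audit_trail) we get O(authorize_log).
So O(authorize_log) holds — authorize_log is obligatory. None of the other listed options is made obligatory by any chain of premises.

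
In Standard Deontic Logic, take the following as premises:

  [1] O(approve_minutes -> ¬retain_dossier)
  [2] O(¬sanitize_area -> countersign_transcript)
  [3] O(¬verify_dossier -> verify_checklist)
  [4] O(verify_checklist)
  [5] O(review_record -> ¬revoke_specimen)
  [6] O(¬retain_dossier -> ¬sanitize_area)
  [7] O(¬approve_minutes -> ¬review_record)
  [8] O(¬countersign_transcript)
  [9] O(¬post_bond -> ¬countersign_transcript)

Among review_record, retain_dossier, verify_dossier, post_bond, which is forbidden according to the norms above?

From premise 8 we have O(¬countersign_transcript).
Premise 2, O(¬sanitize_area -> countersign_transcript), contraposes to O(¬countersign_transcript -> sanitize_area); with O(¬countersign_transcript) we get O(sanitize_area).
Premise 6, O(¬retain_dossier -> ¬sanitize_area), contraposes to O(sanitize_area -> retain_dossier); with O(sanitize_area) we get O(retain_dossier).
The contrapositive of premise 1 (O(approve_minutes -> ¬retain_dossier)) is O(retain_dossier -> ¬approve_minutes), and O(retain_dossier) is already established, so O(¬approve_minutes).
Premise 7 is O(¬approve_minutes -> ¬review_record); since O(¬approve_minutes), deontic closure gives O(¬review_record).
So O(¬review_record) holds, i.e. review_record is forbidden. None of the other listed options is forbidden under the premises.

review_record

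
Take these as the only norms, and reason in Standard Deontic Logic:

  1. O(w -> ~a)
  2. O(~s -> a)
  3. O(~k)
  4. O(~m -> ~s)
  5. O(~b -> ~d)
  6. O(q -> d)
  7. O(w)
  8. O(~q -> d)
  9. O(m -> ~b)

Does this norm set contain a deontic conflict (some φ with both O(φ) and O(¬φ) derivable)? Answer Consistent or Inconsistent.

Inconsistent

Premises 8 and 6 are O(~q -> d) and O(q -> d); every ideal world satisfies ~q or q, so in either case d holds — hence O(d).
The contrapositive of premise 5 (O(~b -> ~d)) is O(d -> b), and O(d) is already established, so O(b).
The contrapositive of premise 9 (O(m -> ~b)) is O(b -> ~m), and O(b) is already established, so O(~m).
Applying K to premise 4 (O(~m -> ~s)) and O(~m) yields O(~s).
With premise 2, O(~s -> a), the K-axiom yields O(a).
The contrapositive of premise 1 (O(w -> ~a)) is O(a -> ~w), and O(a) is already established, so O(~w).
However, premise 7 gives O(w).
We now have both O(~w) and O(w) — w is simultaneously obligatory and forbidden, violating the D-axiom.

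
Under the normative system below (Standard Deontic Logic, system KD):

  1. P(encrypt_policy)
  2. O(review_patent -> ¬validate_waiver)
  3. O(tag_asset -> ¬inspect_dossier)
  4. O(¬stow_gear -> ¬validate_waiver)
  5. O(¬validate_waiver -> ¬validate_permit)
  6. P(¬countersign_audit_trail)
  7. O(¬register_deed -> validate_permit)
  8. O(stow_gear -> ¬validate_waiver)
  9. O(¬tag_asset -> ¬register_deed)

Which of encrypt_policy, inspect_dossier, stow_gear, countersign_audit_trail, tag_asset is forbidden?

By case analysis on stow_gear: premise 8 gives O(stow_gear -> ¬validate_waiver) and premise 4 gives O(¬stow_gear -> ¬validate_waiver), so O(¬validate_waiver) either way.
Applying K to premise 5 (O(¬validate_waiver -> ¬validate_permit)) and O(¬validate_waiver) yields O(¬validate_permit).
Premise 7, O(¬register_deed -> validate_permit), contraposes to O(¬validate_permit -> register_deed); with O(¬validate_permit) we get O(register_deed).
Premise 9, O(¬tag_asset -> ¬register_deed), contraposes to O(register_deed -> tag_asset); with O(register_deed) we get O(tag_asset).
With premise 3, O(tag_asset -> ¬inspect_dossier), the K-axiom yields O(¬inspect_dossier).
So O(¬inspect_dossier) holds, i.e. inspect_dossier is forbidden. None of the other listed options is forbidden under the premises.

inspect_dossier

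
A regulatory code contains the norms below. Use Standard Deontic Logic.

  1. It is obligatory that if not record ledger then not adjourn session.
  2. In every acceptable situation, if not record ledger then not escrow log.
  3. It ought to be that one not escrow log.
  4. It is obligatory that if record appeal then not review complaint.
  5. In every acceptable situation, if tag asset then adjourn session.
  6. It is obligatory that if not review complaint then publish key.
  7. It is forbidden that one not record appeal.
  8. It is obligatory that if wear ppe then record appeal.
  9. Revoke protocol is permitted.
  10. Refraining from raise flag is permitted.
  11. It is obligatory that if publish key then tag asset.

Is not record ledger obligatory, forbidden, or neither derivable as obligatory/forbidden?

Premise 7, F(¬record_appeal), is equivalent to O(record_appeal).
With premise 4, O(record_appeal → ¬review_complaint), the K-axiom yields O(¬review_complaint).
From O(¬review_complaint) and premise 6, O(¬review_complaint → publish_key), we obtain O(publish_key).
With premise 11, O(publish_key → tag_asset), the K-axiom yields O(tag_asset).
Applying K to premise 5 (O(tag_asset → adjourn_session)) and O(tag_asset) yields O(adjourn_session).
Premise 1 is O(¬record_ledger → ¬adjourn_session); contrapositively O(adjourn_session → record_ledger). Since O(adjourn_session) holds, K gives O(record_ledger).
Premises 2, 3, 8, 9, 10 do not contribute to this derivation.
Thus O(record_ledger), which is F(¬record_ledger): ¬record_ledger is forbidden.

Forbidden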